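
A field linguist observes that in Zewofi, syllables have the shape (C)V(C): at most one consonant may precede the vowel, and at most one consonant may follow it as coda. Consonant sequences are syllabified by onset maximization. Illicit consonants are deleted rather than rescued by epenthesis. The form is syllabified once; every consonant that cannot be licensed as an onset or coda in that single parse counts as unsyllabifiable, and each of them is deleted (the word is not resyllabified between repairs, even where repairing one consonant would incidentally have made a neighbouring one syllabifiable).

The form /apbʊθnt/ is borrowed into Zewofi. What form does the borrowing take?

Syllabifying with onset maximization leaves /n/, /t/ stranded (at most one coda consonant is licensed; onsets are limited to one consonant).
Deleting the stranded consonants removes /n/, /t/.

apbʊθ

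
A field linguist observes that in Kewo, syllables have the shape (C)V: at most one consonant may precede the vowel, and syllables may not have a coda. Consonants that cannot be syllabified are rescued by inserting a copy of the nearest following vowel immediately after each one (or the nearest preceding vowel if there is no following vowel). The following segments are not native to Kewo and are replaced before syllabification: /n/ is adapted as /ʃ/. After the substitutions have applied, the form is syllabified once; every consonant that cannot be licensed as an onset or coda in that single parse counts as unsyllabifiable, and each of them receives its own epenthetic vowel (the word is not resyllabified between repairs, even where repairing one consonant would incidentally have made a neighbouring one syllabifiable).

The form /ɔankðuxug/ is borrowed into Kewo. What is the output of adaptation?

ɔaʃukuðuxugu

Substitution: /n/ → /ʃ/, giving /ɔaʃkðuxug/.
The consonants /ʃ/, /k/, /g/ cannot be parsed into a legal (C)V syllable (no codas are permitted; onsets are limited to one consonant).
Epenthesis after each stranded consonant: /ʃ/ → /ʃu/, /k/ → /ku/, /g/ → /gu/.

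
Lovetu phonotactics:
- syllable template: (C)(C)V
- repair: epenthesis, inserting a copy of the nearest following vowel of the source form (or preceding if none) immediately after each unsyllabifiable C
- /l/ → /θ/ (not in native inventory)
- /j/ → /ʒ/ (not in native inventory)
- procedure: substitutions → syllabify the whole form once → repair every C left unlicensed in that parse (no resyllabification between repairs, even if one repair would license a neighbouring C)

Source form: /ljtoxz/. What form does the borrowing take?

Substitution: /l/ → /θ/, /j/ → /ʒ/, giving /θʒtoxz/.
Syllabifying with onset maximization leaves /θ/, /x/, /z/ stranded (no codas are permitted; onsets may contain at most 2 consonants).
Epenthesis after each stranded consonant: /θ/ → /θo/, /x/ → /xo/, /z/ → /zo/.

θoʒtoxozo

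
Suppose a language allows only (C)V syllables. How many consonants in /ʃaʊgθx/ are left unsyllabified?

Syllabifying with onset maximization leaves /g/, /θ/, /x/ stranded (no codas are permitted; onsets are limited to one consonant).

3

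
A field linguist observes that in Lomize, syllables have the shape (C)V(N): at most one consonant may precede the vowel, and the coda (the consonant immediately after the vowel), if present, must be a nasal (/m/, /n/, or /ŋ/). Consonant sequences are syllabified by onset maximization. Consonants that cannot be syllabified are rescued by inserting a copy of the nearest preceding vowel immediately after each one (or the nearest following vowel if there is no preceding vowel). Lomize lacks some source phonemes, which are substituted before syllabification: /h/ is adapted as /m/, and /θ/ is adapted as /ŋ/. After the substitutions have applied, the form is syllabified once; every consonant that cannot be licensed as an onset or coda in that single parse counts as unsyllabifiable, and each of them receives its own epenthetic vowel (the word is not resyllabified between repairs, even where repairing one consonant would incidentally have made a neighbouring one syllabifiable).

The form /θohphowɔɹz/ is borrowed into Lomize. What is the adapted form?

ŋompomowɔɹɔzɔ

Substitution: /θ/ → /ŋ/, /h/ → /m/, giving /ŋompmowɔɹz/.
The consonants /p/, /ɹ/, /z/ cannot be parsed into a legal (C)V(N) syllable (only a nasal (/m/, /n/, or /ŋ/) is licensed in coda position; onsets are limited to one consonant).
Epenthesis after each stranded consonant: /p/ → /po/, /ɹ/ → /ɹɔ/, /z/ → /zɔ/.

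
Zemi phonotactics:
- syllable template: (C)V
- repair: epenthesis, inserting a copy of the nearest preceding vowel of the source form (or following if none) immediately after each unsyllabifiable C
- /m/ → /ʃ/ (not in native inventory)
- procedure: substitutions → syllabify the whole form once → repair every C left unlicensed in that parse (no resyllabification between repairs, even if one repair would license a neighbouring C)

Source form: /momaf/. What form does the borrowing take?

Substitution: /m/ → /ʃ/, giving /ʃoʃaf/.
The consonants /f/ cannot be parsed into a legal (C)V syllable (no codas are permitted; onsets are limited to one consonant).
Inserting the epenthetic vowel yields /f/ → /fa/.

ʃoʃafa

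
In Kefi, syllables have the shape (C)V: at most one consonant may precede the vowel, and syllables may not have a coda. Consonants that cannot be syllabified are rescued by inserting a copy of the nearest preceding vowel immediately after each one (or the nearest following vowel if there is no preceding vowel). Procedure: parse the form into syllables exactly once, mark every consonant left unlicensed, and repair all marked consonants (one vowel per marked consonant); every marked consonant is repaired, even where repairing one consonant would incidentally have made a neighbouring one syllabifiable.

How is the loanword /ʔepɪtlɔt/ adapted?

ʔepɪtɪlɔtɔ

Syllabifying with onset maximization leaves /t/, /t/ stranded (no codas are permitted; onsets are limited to one consonant).
Each unlicensed consonant becomes the onset of a new syllable: /t/ → /tɪ/, /t/ → /tɔ/.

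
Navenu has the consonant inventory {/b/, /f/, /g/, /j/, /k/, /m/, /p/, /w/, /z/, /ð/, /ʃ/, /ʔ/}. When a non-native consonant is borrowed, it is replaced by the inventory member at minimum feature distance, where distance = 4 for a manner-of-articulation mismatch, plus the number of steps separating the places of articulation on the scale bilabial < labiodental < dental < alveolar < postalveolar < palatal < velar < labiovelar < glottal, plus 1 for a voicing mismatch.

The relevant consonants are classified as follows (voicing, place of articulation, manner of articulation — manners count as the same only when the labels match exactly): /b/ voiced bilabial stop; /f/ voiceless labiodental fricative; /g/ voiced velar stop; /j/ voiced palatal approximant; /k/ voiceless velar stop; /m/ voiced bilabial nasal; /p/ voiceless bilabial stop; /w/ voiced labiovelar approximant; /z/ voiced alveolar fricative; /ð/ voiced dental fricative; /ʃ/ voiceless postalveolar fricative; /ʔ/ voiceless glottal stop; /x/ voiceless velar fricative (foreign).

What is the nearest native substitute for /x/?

ʃ

/ʃ/ is closest: same manner (fricative), place distance 2 (velar→postalveolar), same voicing; total 2. Next closest is /k/ at distance 4.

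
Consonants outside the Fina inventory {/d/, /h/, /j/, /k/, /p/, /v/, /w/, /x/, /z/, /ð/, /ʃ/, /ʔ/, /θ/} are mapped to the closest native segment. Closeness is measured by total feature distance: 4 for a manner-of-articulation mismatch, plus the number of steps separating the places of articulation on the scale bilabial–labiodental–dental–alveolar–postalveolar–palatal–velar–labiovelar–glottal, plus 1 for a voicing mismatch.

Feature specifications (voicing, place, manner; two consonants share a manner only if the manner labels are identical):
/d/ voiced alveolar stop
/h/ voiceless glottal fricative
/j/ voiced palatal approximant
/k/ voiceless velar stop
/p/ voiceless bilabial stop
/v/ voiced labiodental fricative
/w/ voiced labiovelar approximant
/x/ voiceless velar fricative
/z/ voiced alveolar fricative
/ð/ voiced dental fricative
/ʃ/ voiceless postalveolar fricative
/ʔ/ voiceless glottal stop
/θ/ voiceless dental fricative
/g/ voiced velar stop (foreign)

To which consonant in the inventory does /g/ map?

/k/ is closest: same manner (stop), place distance 0 (velar→velar), voicing differs (+1); total 1. Next closest is /d/ at distance 3.

k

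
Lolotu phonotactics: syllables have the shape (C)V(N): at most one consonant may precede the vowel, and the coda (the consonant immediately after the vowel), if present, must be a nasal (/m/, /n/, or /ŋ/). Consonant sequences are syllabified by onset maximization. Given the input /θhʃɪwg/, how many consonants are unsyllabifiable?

Syllabifying with onset maximization leaves /θ/, /h/, /w/, /g/ stranded (only a nasal (/m/, /n/, or /ŋ/) is licensed in coda position; onsets are limited to one consonant).

4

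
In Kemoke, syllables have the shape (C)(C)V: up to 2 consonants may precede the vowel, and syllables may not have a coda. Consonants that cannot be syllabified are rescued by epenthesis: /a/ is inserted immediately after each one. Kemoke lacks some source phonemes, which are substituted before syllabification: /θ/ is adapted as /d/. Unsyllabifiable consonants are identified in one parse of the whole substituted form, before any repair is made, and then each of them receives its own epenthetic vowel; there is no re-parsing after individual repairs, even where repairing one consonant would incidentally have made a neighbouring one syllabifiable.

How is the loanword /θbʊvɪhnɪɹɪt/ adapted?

Substitution: /θ/ → /d/, giving /dbʊvɪhnɪɹɪt/.
The consonants /t/ cannot be parsed into a legal (C)(C)V syllable (no codas are permitted; onsets may contain at most 2 consonants).
Epenthesis after each stranded consonant: /t/ → /ta/.

dbʊvɪhnɪɹɪta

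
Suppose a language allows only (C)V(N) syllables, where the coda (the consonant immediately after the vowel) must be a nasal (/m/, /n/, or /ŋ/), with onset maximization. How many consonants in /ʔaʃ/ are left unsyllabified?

1

The consonants /ʃ/ cannot be parsed into a legal (C)V(N) syllable (only a nasal (/m/, /n/, or /ŋ/) is licensed in coda position; onsets are limited to one consonant).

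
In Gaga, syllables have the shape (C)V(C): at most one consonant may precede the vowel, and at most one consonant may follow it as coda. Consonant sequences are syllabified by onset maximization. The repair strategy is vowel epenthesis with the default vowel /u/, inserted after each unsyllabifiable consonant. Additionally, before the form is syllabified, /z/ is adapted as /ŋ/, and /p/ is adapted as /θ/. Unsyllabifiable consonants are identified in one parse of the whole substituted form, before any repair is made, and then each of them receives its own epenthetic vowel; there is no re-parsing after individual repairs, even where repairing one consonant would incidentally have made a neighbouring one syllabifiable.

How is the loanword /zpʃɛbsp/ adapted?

ŋuθuʃɛbsuθu

Substitution: /z/ → /ŋ/, /p/ → /θ/, giving /ŋθʃɛbsθ/.
Syllabifying with onset maximization leaves /ŋ/, /θ/, /s/, /θ/ stranded (at most one coda consonant is licensed; onsets are limited to one consonant).
Inserting the epenthetic vowel yields /ŋ/ → /ŋu/, /θ/ → /θu/, /s/ → /su/, /θ/ → /θu/.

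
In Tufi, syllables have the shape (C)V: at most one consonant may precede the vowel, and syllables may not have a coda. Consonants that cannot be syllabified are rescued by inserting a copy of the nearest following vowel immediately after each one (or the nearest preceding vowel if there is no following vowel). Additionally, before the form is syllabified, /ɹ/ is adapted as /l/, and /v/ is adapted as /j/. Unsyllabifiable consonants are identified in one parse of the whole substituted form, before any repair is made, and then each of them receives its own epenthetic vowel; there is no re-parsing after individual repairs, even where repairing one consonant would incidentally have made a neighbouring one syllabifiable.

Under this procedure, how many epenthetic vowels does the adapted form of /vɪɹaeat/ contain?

After substitution the input is /jɪlaeat/.
The unsyllabifiable consonants are /t/; each receives one epenthetic vowel.

1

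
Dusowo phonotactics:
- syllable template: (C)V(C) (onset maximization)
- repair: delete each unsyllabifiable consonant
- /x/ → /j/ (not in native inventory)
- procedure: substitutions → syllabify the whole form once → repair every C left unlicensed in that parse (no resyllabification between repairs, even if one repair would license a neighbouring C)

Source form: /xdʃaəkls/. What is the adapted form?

ʃaək

Substitution: /x/ → /j/, giving /jdʃaəkls/.
Syllabifying with onset maximization leaves /j/, /d/, /l/, /s/ stranded (at most one coda consonant is licensed; onsets are limited to one consonant).
Deleting the stranded consonants removes /j/, /d/, /l/, /s/.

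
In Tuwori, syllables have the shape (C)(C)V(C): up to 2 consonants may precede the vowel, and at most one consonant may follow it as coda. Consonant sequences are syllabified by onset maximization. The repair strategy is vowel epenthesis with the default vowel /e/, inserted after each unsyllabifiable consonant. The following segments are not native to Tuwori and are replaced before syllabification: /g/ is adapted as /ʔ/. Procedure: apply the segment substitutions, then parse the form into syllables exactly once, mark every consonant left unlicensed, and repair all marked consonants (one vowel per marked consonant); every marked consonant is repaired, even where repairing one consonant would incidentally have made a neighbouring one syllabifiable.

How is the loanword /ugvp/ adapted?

uʔvepe

Substitution: /g/ → /ʔ/, giving /uʔvp/.
Syllabifying with onset maximization leaves /v/, /p/ stranded (at most one coda consonant is licensed; onsets may contain at most 2 consonants).
Each unlicensed consonant becomes the onset of a new syllable: /v/ → /ve/, /p/ → /pe/.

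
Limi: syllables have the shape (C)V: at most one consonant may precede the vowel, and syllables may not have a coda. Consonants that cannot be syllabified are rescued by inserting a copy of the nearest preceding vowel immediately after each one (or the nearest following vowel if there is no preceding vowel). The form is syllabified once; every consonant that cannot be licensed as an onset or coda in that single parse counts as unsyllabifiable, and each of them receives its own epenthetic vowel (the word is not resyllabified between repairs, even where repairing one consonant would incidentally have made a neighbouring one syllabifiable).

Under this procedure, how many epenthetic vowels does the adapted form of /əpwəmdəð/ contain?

3

The unsyllabifiable consonants are /p/, /m/, /ð/; each receives one epenthetic vowel.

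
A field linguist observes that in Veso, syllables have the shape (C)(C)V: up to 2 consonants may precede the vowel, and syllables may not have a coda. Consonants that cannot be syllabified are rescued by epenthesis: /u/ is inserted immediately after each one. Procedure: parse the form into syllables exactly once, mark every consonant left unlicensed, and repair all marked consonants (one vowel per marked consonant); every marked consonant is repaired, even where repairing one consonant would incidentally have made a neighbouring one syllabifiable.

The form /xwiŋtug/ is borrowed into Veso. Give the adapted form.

xwiŋtugu

The consonants /g/ cannot be parsed into a legal (C)(C)V syllable (no codas are permitted; onsets may contain at most 2 consonants).
Inserting the epenthetic vowel yields /g/ → /gu/.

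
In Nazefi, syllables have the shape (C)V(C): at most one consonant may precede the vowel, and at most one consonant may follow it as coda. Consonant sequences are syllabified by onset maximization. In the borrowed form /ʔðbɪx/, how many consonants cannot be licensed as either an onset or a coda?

2

Under (C)V(C), the unsyllabifiable consonants are /ʔ/, /ð/ (at most one coda consonant is licensed; onsets are limited to one consonant).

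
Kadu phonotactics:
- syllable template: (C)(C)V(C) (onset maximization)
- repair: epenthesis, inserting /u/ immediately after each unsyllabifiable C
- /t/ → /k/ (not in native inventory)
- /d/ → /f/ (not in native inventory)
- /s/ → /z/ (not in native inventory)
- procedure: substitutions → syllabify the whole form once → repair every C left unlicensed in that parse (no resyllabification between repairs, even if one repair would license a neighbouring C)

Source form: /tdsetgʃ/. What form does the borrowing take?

kufzekguʃu

Substitution: /t/ → /k/, /d/ → /f/, /s/ → /z/, giving /kfzekgʃ/.
Under (C)(C)V(C), the unsyllabifiable consonants are /k/, /g/, /ʃ/ (at most one coda consonant is licensed; onsets may contain at most 2 consonants).
Inserting the epenthetic vowel yields /k/ → /ku/, /g/ → /gu/, /ʃ/ → /ʃu/.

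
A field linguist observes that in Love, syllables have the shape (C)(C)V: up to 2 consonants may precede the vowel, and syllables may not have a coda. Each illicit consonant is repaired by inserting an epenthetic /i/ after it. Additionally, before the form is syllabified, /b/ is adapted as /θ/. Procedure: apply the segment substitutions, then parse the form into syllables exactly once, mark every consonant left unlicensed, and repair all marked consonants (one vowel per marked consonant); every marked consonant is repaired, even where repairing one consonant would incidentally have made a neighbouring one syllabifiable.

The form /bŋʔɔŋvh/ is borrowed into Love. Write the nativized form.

θiŋʔɔŋivihi

Substitution: /b/ → /θ/, giving /θŋʔɔŋvh/.
The consonants /θ/, /ŋ/, /v/, /h/ cannot be parsed into a legal (C)(C)V syllable (no codas are permitted; onsets may contain at most 2 consonants).
Each unlicensed consonant becomes the onset of a new syllable: /θ/ → /θi/, /ŋ/ → /ŋi/, /v/ → /vi/, /h/ → /hi/.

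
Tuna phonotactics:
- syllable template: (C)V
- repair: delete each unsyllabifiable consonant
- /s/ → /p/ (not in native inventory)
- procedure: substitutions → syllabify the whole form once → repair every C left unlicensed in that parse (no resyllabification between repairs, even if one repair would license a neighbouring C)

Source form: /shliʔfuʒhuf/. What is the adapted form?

lifuhu

Substitution: /s/ → /p/, giving /phliʔfuʒhuf/.
The consonants /p/, /h/, /ʔ/, /ʒ/, /f/ cannot be parsed into a legal (C)V syllable (no codas are permitted; onsets are limited to one consonant).
Each unlicensed consonant is deleted: /p/, /h/, /ʔ/, /ʒ/, /f/.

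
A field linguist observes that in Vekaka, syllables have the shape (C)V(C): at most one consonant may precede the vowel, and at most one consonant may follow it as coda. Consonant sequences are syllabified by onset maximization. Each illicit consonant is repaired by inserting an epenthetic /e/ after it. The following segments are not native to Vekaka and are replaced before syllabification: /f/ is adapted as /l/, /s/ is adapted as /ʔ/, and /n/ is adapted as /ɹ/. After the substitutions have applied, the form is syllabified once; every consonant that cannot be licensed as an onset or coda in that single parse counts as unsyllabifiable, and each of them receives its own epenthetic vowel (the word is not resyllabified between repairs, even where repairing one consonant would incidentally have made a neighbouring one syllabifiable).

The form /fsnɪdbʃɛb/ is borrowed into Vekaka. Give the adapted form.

Substitution: /f/ → /l/, /s/ → /ʔ/, /n/ → /ɹ/, giving /lʔɹɪdbʃɛb/.
Syllabifying with onset maximization leaves /l/, /ʔ/, /b/ stranded (at most one coda consonant is licensed; onsets are limited to one consonant).
Inserting the epenthetic vowel yields /l/ → /le/, /ʔ/ → /ʔe/, /b/ → /be/.

leʔeɹɪdbeʃɛb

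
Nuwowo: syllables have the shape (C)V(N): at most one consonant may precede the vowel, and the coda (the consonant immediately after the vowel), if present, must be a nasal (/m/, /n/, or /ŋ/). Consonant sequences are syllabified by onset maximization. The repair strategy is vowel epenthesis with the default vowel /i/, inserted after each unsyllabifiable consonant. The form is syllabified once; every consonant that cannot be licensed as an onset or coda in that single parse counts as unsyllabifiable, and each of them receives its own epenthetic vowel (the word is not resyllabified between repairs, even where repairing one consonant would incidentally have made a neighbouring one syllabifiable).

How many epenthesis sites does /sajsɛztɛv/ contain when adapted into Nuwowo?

The unsyllabifiable consonants are /j/, /z/, /v/; each receives one epenthetic vowel.

3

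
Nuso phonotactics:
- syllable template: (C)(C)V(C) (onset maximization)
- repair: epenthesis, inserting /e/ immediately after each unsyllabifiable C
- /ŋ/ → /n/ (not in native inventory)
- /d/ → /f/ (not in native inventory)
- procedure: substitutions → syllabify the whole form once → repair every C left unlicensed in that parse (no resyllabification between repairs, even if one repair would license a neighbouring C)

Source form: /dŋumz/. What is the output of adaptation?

fnumze

Substitution: /d/ → /f/, /ŋ/ → /n/, giving /fnumz/.
The consonants /z/ cannot be parsed into a legal (C)(C)V(C) syllable (at most one coda consonant is licensed; onsets may contain at most 2 consonants).
Each unlicensed consonant becomes the onset of a new syllable: /z/ → /ze/.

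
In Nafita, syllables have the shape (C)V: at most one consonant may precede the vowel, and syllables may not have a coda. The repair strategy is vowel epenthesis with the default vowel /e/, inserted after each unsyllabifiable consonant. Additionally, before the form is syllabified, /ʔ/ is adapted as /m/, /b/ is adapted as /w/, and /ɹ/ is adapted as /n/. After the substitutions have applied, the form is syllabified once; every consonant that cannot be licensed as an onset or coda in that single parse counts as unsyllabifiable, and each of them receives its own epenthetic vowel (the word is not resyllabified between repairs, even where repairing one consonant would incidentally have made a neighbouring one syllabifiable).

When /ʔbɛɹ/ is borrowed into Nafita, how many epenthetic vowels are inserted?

After substitution the input is /mwɛn/.
The unsyllabifiable consonants are /m/, /n/; each receives one epenthetic vowel.

2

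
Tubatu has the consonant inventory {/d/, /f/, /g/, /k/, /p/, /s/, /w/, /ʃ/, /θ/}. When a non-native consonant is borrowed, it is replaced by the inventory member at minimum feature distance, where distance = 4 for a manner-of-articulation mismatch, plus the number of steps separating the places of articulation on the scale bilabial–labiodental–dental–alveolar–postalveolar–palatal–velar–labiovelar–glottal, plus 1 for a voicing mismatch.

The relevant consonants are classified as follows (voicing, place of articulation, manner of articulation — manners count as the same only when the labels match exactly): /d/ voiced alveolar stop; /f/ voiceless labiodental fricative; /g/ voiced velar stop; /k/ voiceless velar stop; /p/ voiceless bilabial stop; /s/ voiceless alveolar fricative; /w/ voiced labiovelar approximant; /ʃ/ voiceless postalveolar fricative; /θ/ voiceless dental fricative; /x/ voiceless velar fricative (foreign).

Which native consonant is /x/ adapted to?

ʃ

/ʃ/ is closest: same manner (fricative), place distance 2 (velar→postalveolar), same voicing; total 2. Next closest is /s/ at distance 3.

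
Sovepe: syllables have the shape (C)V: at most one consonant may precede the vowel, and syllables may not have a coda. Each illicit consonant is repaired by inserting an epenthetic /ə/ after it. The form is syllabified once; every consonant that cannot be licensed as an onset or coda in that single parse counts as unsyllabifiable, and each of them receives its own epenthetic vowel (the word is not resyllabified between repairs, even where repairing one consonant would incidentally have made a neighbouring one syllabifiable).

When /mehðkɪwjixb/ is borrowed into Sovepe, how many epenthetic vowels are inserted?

The unsyllabifiable consonants are /h/, /ð/, /w/, /x/, /b/; each receives one epenthetic vowel.

5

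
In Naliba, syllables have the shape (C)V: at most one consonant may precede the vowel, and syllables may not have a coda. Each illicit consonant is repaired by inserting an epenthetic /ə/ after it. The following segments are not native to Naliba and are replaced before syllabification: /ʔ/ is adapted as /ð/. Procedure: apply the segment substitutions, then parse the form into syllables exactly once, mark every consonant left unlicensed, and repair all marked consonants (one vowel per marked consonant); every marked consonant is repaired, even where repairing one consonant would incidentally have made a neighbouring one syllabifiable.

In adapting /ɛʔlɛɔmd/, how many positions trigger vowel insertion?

3

After substitution the input is /ɛðlɛɔmd/.
The unsyllabifiable consonants are /ð/, /m/, /d/; each receives one epenthetic vowel.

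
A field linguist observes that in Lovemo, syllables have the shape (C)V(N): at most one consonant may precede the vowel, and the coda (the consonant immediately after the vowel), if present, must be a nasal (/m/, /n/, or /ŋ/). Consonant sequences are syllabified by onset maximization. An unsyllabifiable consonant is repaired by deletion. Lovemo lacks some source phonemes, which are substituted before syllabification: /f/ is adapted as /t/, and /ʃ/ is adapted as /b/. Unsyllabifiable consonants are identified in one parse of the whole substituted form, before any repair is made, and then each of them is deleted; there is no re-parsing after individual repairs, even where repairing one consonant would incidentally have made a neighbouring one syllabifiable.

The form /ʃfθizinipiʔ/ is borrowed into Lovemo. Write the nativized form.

θizinipi

Substitution: /ʃ/ → /b/, /f/ → /t/, giving /btθizinipiʔ/.
Under (C)V(N), the unsyllabifiable consonants are /b/, /t/, /ʔ/ (only a nasal (/m/, /n/, or /ŋ/) is licensed in coda position; onsets are limited to one consonant).
Deleting the stranded consonants removes /b/, /t/, /ʔ/.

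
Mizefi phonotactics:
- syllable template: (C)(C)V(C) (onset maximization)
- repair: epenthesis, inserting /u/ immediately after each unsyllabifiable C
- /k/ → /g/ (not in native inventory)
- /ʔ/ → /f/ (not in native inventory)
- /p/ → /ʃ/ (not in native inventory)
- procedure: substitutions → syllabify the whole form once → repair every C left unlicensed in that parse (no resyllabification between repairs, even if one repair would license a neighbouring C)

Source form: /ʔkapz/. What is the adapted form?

Substitution: /ʔ/ → /f/, /k/ → /g/, /p/ → /ʃ/, giving /fgaʃz/.
The consonants /z/ cannot be parsed into a legal (C)(C)V(C) syllable (at most one coda consonant is licensed; onsets may contain at most 2 consonants).
Each unlicensed consonant becomes the onset of a new syllable: /z/ → /zu/.

fgaʃzu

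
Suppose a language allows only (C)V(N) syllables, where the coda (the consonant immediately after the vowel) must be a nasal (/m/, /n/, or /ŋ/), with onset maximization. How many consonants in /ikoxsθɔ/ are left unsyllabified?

Syllabifying with onset maximization leaves /x/, /s/ stranded (only a nasal (/m/, /n/, or /ŋ/) is licensed in coda position; onsets are limited to one consonant).

2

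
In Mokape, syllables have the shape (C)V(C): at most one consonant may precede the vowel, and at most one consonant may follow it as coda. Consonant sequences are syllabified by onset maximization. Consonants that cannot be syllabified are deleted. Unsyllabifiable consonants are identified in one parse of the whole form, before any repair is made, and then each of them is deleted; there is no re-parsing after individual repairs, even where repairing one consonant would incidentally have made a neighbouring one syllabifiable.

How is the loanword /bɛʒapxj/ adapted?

bɛʒap

The consonants /x/, /j/ cannot be parsed into a legal (C)V(C) syllable (at most one coda consonant is licensed; onsets are limited to one consonant).
Deleting the stranded consonants removes /x/, /j/.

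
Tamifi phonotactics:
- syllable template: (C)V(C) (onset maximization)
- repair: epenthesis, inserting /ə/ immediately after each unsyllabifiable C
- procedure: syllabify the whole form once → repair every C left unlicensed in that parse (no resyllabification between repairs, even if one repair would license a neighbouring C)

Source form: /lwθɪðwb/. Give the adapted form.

ləwəθɪðwəbə

Syllabifying with onset maximization leaves /l/, /w/, /w/, /b/ stranded (at most one coda consonant is licensed; onsets are limited to one consonant).
Inserting the epenthetic vowel yields /l/ → /lə/, /w/ → /wə/, /w/ → /wə/, /b/ → /bə/.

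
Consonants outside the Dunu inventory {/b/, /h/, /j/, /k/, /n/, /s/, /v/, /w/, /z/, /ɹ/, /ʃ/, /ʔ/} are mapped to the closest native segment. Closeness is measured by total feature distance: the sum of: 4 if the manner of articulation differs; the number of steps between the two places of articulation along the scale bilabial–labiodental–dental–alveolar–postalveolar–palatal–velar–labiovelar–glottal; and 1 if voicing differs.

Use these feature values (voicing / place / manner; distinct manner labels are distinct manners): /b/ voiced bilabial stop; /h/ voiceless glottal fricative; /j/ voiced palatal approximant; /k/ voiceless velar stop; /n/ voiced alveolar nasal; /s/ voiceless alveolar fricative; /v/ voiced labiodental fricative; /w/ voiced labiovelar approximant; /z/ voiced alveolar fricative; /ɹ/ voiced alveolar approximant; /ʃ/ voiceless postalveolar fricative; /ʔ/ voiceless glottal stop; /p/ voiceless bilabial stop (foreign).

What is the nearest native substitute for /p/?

b

/b/ is closest: same manner (stop), place distance 0 (bilabial→bilabial), voicing differs (+1); total 1. Next closest is /k/ at distance 6.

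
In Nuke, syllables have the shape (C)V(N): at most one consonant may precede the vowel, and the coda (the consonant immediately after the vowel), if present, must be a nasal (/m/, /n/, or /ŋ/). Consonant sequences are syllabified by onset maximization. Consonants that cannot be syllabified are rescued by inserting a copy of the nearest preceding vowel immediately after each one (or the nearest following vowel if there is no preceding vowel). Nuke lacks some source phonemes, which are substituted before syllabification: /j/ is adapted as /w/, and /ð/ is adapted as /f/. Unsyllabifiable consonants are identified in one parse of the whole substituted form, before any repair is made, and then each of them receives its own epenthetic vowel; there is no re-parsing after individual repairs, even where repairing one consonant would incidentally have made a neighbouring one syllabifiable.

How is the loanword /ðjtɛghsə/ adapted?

Substitution: /ð/ → /f/, /j/ → /w/, giving /fwtɛghsə/.
The consonants /f/, /w/, /g/, /h/ cannot be parsed into a legal (C)V(N) syllable (only a nasal (/m/, /n/, or /ŋ/) is licensed in coda position; onsets are limited to one consonant).
Inserting the epenthetic vowel yields /f/ → /fɛ/, /w/ → /wɛ/, /g/ → /gɛ/, /h/ → /hɛ/.

fɛwɛtɛgɛhɛsə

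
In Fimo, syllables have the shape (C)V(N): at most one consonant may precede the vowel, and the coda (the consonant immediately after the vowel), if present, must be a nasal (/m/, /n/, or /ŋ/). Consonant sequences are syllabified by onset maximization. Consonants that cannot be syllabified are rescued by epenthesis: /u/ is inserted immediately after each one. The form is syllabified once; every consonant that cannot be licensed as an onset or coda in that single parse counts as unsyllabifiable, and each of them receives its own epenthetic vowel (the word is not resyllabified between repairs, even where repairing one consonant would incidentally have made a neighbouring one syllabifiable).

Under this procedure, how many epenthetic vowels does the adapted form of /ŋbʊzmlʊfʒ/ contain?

The unsyllabifiable consonants are /ŋ/, /z/, /m/, /f/, /ʒ/; each receives one epenthetic vowel.

5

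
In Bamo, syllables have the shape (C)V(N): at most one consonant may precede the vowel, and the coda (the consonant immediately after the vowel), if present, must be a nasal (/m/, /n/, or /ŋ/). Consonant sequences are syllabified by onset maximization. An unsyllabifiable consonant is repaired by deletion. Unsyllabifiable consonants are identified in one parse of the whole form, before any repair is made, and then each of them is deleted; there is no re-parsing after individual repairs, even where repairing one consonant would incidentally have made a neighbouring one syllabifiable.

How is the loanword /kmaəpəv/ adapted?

The consonants /k/, /v/ cannot be parsed into a legal (C)V(N) syllable (only a nasal (/m/, /n/, or /ŋ/) is licensed in coda position; onsets are limited to one consonant).
Each unlicensed consonant is deleted: /k/, /v/.

maəpə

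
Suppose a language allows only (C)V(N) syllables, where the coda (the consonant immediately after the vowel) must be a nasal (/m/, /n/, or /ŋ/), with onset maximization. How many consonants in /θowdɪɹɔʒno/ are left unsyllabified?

The consonants /w/, /ʒ/ cannot be parsed into a legal (C)V(N) syllable (only a nasal (/m/, /n/, or /ŋ/) is licensed in coda position; onsets are limited to one consonant).

2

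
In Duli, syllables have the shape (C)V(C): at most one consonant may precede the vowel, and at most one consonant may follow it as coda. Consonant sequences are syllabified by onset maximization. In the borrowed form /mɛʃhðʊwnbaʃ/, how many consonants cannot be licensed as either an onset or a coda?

2

Syllabifying with onset maximization leaves /h/, /n/ stranded (at most one coda consonant is licensed; onsets are limited to one consonant).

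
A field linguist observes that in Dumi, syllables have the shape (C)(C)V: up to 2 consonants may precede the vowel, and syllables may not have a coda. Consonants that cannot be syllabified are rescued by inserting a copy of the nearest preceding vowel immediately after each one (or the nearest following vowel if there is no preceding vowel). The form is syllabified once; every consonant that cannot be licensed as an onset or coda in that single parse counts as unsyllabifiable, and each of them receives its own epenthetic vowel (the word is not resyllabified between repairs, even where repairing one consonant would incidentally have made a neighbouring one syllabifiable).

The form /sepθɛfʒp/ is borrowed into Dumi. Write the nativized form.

The consonants /f/, /ʒ/, /p/ cannot be parsed into a legal (C)(C)V syllable (no codas are permitted; onsets may contain at most 2 consonants).
Each unlicensed consonant becomes the onset of a new syllable: /f/ → /fɛ/, /ʒ/ → /ʒɛ/, /p/ → /pɛ/.

sepθɛfɛʒɛpɛ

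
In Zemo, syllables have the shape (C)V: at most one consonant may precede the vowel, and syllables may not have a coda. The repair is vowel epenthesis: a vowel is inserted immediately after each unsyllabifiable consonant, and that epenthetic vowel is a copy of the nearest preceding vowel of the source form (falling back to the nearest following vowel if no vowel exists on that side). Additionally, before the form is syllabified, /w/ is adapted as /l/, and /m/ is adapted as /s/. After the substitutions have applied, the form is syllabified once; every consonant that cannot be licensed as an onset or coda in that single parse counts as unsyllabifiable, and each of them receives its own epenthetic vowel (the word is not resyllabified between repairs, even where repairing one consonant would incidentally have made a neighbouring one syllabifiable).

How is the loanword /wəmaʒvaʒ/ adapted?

ləsaʒavaʒa

Substitution: /w/ → /l/, /m/ → /s/, giving /ləsaʒvaʒ/.
Syllabifying with onset maximization leaves /ʒ/, /ʒ/ stranded (no codas are permitted; onsets are limited to one consonant).
Inserting the epenthetic vowel yields /ʒ/ → /ʒa/, /ʒ/ → /ʒa/.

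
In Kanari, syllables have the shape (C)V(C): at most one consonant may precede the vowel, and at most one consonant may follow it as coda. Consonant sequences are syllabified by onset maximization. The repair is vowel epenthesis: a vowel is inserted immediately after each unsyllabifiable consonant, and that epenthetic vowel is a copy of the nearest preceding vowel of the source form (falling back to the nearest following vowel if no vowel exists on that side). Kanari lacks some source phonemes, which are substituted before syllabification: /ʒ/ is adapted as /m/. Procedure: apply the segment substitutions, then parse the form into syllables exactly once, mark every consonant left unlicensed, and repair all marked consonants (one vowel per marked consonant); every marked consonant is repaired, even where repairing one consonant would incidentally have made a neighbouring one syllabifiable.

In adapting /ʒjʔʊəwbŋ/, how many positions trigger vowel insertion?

After substitution the input is /mjʔʊəwbŋ/.
The unsyllabifiable consonants are /m/, /j/, /b/, /ŋ/; each receives one epenthetic vowel.

4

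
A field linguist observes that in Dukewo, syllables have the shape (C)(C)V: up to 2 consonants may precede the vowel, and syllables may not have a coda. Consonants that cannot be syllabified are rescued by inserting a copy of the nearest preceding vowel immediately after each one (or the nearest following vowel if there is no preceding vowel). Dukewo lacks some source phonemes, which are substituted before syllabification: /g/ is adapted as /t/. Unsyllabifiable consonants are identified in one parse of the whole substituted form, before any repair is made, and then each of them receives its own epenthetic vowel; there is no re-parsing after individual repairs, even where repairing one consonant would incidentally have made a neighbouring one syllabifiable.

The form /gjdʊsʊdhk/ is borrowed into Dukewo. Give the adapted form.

Substitution: /g/ → /t/, giving /tjdʊsʊdhk/.
Under (C)(C)V, the unsyllabifiable consonants are /t/, /d/, /h/, /k/ (no codas are permitted; onsets may contain at most 2 consonants).
Epenthesis after each stranded consonant: /t/ → /tʊ/, /d/ → /dʊ/, /h/ → /hʊ/, /k/ → /kʊ/.

tʊjdʊsʊdʊhʊkʊ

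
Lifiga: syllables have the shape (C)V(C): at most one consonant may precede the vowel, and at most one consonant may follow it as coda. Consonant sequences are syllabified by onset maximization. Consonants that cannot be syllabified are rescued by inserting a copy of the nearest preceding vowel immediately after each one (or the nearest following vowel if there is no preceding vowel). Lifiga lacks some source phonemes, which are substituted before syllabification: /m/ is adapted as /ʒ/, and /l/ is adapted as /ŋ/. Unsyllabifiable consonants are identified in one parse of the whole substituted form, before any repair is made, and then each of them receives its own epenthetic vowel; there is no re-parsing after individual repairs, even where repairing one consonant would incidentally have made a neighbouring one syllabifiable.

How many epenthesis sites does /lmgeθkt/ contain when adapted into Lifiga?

After substitution the input is /ŋʒgeθkt/.
The unsyllabifiable consonants are /ŋ/, /ʒ/, /k/, /t/; each receives one epenthetic vowel.

4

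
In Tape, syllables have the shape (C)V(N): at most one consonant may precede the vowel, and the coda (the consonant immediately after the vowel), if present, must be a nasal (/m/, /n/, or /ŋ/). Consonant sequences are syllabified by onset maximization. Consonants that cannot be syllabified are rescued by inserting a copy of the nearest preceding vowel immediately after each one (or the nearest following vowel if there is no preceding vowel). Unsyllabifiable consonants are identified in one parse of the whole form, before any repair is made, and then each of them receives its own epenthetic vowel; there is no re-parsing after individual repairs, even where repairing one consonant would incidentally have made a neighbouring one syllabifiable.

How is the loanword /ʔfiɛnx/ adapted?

Under (C)V(N), the unsyllabifiable consonants are /ʔ/, /x/ (only a nasal (/m/, /n/, or /ŋ/) is licensed in coda position; onsets are limited to one consonant).
Inserting the epenthetic vowel yields /ʔ/ → /ʔi/, /x/ → /xɛ/.

ʔifiɛnxɛ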